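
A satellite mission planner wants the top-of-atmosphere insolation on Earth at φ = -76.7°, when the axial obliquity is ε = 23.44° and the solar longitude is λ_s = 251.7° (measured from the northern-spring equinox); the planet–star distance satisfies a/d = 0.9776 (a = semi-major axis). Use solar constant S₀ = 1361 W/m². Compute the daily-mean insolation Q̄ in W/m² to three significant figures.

Solar declination: sin δ = sin ε · sin λ_s = sin 23.44° × sin 251.7° = -0.37767, so δ = -22.189°.
cos H₀ = −tan(-76.7°) tan(-22.189°) = -1.7254 ≤ −1 ⇒ polar day, H₀ = π.
Bracket: H₀ sin φ sin δ + cos φ cos δ sin H₀ = 3.1416×-0.97318×-0.37767 + 0.23005×0.92594×0.00000 = 1.154666 + 0.000000 = 1.154666.
Inverse-square distance factor (a/d)² = 0.9776² = 0.955702.
Q̄ = (S₀/π) × 0.955702 × [bracket] = (1361/π) × 0.955702 × 1.154666 = 478.1 W/m².

Q̄ ≈ 478 W/m²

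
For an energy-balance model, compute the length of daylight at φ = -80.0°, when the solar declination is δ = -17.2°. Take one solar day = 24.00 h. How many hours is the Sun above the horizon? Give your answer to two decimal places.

Sunrise equation: cos H₀ = −tan φ · tan δ = -1.7556 ≤ −1, so the Sun never sets (polar day) and H₀ = π.
Daylight = 2H₀/(2π) × 24.00 h = (3.1416/π) × 24.00 = 24.00 h.

24.00 h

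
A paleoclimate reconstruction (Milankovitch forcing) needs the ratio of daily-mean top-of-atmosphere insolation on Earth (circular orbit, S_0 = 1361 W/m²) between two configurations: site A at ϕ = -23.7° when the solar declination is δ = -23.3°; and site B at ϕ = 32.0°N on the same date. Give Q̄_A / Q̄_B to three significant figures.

— Configuration A (ϕ=-23.7°):
cos h₀ = −tan(-23.7°) tan(-23.300°) = -0.1891, h₀ = 1.7610 rad.
Bracket: h₀ sin ϕ sin δ + cos ϕ cos δ sin h₀ = 1.7610×-0.40195×-0.39555 + 0.91566×0.91845×0.98197 = 0.279984 + 0.825825 = 1.105809.
Q̄ = (S_0/π) × [bracket] = (1361/π) × 1.105809 = 479.06 W/m².
— Configuration B (ϕ=+32.0°):
cos h₀ = −tan(+32.0°) tan(-23.300°) = 0.2691, h₀ = 1.2983 rad.
Bracket: h₀ sin ϕ sin δ + cos ϕ cos δ sin h₀ = 1.2983×0.52992×-0.39555 + 0.84805×0.91845×0.96311 = -0.272136 + 0.750158 = 0.478022.
Q̄ = (S_0/π) × [bracket] = (1361/π) × 0.478022 = 207.09 W/m².
Ratio Q̄_A / Q̄_B = 479.06 / 207.09 = 2.313.

Q̄_A / Q̄_B ≈ 2.31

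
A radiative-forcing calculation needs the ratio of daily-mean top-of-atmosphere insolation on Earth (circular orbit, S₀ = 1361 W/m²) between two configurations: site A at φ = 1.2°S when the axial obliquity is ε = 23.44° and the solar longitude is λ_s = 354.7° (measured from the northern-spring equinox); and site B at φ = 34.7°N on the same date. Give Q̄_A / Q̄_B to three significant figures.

Q̄_A / Q̄_B ≈ 1.27

— Configuration A (φ=-1.2°):
Solar declination: sin δ = sin ε · sin λ_s = sin 23.44° × sin 354.7° = -0.03674, so δ = -2.106°.
cos H₀ = −tan(-1.2°) tan(-2.106°) = -0.0008, H₀ = 1.5716 rad.
Bracket: H₀ sin φ sin δ + cos φ cos δ sin H₀ = 1.5716×-0.02094×-0.03674 + 0.99978×0.99932×1.00000 = 0.001209 + 0.999100 = 1.000309.
Q̄ = (S₀/π) × [bracket] = (1361/π) × 1.000309 = 433.35 W/m².
— Configuration B (φ=+34.7°):
cos H₀ = −tan(+34.7°) tan(-2.106°) = 0.0255, H₀ = 1.5453 rad.
Bracket: H₀ sin φ sin δ + cos φ cos δ sin H₀ = 1.5453×0.56928×-0.03674 + 0.82214×0.99932×0.99968 = -0.032320 + 0.821318 = 0.788998.
Q̄ = (S₀/π) × [bracket] = (1361/π) × 0.788998 = 341.81 W/m².
Ratio Q̄_A / Q̄_B = 433.35 / 341.81 = 1.268.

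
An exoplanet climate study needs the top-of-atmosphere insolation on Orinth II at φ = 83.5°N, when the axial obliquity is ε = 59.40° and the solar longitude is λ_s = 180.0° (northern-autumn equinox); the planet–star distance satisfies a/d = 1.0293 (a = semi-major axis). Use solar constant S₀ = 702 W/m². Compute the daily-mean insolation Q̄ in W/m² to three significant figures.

Solar declination: sin δ = sin ε · sin λ_s = sin 59.40° × sin 180.0° = 0.00000, so δ = +0.000°.
cos H₀ = −tan(+83.5°) tan(+0.000°) = -0.0000, H₀ = 1.5708 rad.
Bracket: H₀ sin φ sin δ + cos φ cos δ sin H₀ = 1.5708×0.99357×0.00000 + 0.11320×1.00000×1.00000 = 0.000000 + 0.113200 = 0.113200.
Inverse-square distance factor (a/d)² = 1.0293² = 1.059458.
Q̄ = (S₀/π) × 1.059458 × [bracket] = (702/π) × 1.059458 × 0.113200 = 26.80 W/m².

Q̄ ≈ 26.8 W/m²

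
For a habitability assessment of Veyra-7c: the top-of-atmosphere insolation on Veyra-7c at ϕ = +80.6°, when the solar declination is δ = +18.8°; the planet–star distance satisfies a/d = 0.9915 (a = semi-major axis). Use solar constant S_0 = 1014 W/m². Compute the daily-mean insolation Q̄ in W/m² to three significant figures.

Q̄ ≈ 317 W/m²

cos h₀ = −tan(+80.6°) tan(+18.800°) = -2.0564 ≤ −1 ⇒ polar day, h₀ = π.
Bracket: h₀ sin ϕ sin δ + cos ϕ cos δ sin h₀ = 3.1416×0.98657×0.32227 + 0.16333×0.94665×0.00000 = 0.998846 + 0.000000 = 0.998846.
Inverse-square distance factor (a/d)² = 0.9915² = 0.983072.
Q̄ = (S_0/π) × 0.983072 × [bracket] = (1014/π) × 0.983072 × 0.998846 = 316.9 W/m².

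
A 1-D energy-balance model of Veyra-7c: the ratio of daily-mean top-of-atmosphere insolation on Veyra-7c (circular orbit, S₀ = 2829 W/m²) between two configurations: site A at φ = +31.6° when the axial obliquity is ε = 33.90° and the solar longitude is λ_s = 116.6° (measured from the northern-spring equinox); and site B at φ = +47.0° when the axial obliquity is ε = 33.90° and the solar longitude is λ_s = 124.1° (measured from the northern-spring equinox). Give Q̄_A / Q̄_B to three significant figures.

— Configuration A (φ=+31.6°):
Solar declination: sin δ = sin ε · sin λ_s = sin 33.90° × sin 116.6° = 0.49871, so δ = +29.915°.
cos H₀ = −tan(+31.6°) tan(+29.915°) = -0.3540, H₀ = 1.9326 rad.
Bracket: H₀ sin φ sin δ + cos φ cos δ sin H₀ = 1.9326×0.52399×0.49871 + 0.85173×0.86677×0.93526 = 0.505025 + 0.690459 = 1.195484.
Q̄ = (S₀/π) × [bracket] = (2829/π) × 1.195484 = 1076.5 W/m².
— Configuration B (φ=+47.0°):
Solar declination: sin δ = sin ε · sin λ_s = sin 33.90° × sin 124.1° = 0.46185, so δ = +27.506°.
cos H₀ = −tan(+47.0°) tan(+27.506°) = -0.5584, H₀ = 2.1632 rad.
Bracket: H₀ sin φ sin δ + cos φ cos δ sin H₀ = 2.1632×0.73135×0.46185 + 0.68200×0.88696×0.82958 = 0.730673 + 0.501819 = 1.232492.
Q̄ = (S₀/π) × [bracket] = (2829/π) × 1.232492 = 1109.9 W/m².
Ratio Q̄_A / Q̄_B = 1076.5 / 1109.9 = 0.9699.

Q̄_A / Q̄_B ≈ 0.970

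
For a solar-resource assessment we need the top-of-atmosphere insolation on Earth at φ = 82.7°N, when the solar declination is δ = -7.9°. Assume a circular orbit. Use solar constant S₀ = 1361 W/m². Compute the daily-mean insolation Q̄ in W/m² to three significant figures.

Q̄ ≈ 0.00 W/m²

cos H₀ = −tan(+82.7°) tan(-7.900°) = 1.0832 ≥ 1 ⇒ polar night, H₀ = 0 and Q̄ = 0.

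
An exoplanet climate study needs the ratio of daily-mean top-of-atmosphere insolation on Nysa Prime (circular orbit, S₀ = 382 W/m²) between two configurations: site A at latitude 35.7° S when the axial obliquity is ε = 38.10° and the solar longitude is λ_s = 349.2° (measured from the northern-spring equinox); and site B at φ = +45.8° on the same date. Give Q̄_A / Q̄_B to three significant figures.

— Configuration A (φ=-35.7°):
Solar declination: sin δ = sin ε · sin λ_s = sin 38.10° × sin 349.2° = -0.11562, so δ = -6.639°.
cos H₀ = −tan(-35.7°) tan(-6.639°) = -0.0836, H₀ = 1.6545 rad.
Bracket: H₀ sin φ sin δ + cos φ cos δ sin H₀ = 1.6545×-0.58354×-0.11562 + 0.81208×0.99329×0.99650 = 0.111627 + 0.803808 = 0.915435.
Q̄ = (S₀/π) × [bracket] = (382/π) × 0.915435 = 111.31 W/m².
— Configuration B (φ=+45.8°):
cos H₀ = −tan(+45.8°) tan(-6.639°) = 0.1197, H₀ = 1.4508 rad.
Bracket: H₀ sin φ sin δ + cos φ cos δ sin H₀ = 1.4508×0.71691×-0.11562 + 0.69717×0.99329×0.99281 = -0.120256 + 0.687513 = 0.567257.
Q̄ = (S₀/π) × [bracket] = (382/π) × 0.567257 = 68.975 W/m².
Ratio Q̄_A / Q̄_B = 111.31 / 68.975 = 1.614.

Q̄_A / Q̄_B ≈ 1.61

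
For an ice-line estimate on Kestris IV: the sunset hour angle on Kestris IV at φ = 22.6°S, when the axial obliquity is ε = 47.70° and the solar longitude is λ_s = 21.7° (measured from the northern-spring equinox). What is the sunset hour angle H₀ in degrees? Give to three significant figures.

Solar declination: sin δ = sin ε · sin λ_s = sin 47.70° × sin 21.7° = 0.27348, so δ = +15.871°.
cos H₀ = −tan φ · tan δ = −tan(-22.6°) × tan(+15.871°) = 0.1183, so H₀ = 1.4522 rad = 83.20°.

H₀ = 83.2°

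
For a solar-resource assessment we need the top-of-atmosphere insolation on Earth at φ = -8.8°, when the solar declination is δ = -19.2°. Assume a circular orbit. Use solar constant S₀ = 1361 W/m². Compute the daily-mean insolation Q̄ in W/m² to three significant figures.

cos H₀ = −tan(-8.8°) tan(-19.200°) = -0.0539, H₀ = 1.6247 rad.
Bracket: H₀ sin φ sin δ + cos φ cos δ sin H₀ = 1.6247×-0.15299×-0.32887 + 0.98823×0.94438×0.99855 = 0.081745 + 0.931911 = 1.013656.
Q̄ = (S₀/π) × [bracket] = (1361/π) × 1.013656 = 439.1 W/m².

Q̄ ≈ 439 W/m²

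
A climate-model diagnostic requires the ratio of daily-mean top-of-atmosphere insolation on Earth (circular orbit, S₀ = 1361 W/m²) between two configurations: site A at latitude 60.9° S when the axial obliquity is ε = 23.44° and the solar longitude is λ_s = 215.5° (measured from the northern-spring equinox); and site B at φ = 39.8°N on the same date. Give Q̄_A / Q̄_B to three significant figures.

— Configuration A (φ=-60.9°):
Solar declination: sin δ = sin ε · sin λ_s = sin 23.44° × sin 215.5° = -0.23100, so δ = -13.356°.
cos H₀ = −tan(-60.9°) tan(-13.356°) = -0.4266, H₀ = 2.0115 rad.
Bracket: H₀ sin φ sin δ + cos φ cos δ sin H₀ = 2.0115×-0.87377×-0.23100 + 0.48634×0.97295×0.90446 = 0.406003 + 0.427976 = 0.833979.
Q̄ = (S₀/π) × [bracket] = (1361/π) × 0.833979 = 361.30 W/m².
— Configuration B (φ=+39.8°):
cos H₀ = −tan(+39.8°) tan(-13.356°) = 0.1978, H₀ = 1.3717 rad.
Bracket: H₀ sin φ sin δ + cos φ cos δ sin H₀ = 1.3717×0.64011×-0.23100 + 0.76828×0.97295×0.98024 = -0.202827 + 0.732727 = 0.529900.
Q̄ = (S₀/π) × [bracket] = (1361/π) × 0.529900 = 229.56 W/m².
Ratio Q̄_A / Q̄_B = 361.30 / 229.56 = 1.574.

Q̄_A / Q̄_B ≈ 1.57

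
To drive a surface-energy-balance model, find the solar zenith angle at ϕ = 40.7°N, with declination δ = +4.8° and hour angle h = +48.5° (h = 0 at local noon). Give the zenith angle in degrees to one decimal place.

cos θ_z = sin ϕ sin δ + cos ϕ cos δ cos h = 0.054566 + 0.500593 = 0.555159.
θ_z = arccos(0.555159) = 56.3°.

θ_z = 56.3°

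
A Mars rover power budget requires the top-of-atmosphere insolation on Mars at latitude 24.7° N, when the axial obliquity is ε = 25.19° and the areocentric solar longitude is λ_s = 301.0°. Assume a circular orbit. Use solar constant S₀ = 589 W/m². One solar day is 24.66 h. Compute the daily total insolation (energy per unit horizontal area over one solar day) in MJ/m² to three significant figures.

10.3 MJ/m²

sin δ = sin 25.19° × sin 301.0° = -0.36483, so δ = -21.397°.
cos H₀ = −tan(+24.7°) tan(-21.397°) = 0.1802, H₀ = 1.3896 rad.
Bracket: H₀ sin φ sin δ + cos φ cos δ sin H₀ = 1.3896×0.41787×-0.36483 + 0.90851×0.93107×0.98363 = -0.211847 + 0.832039 = 0.620192.
Q̄ = (S₀/π) × [bracket] = (589/π) × 0.620192 = 116.28 W/m².
Daily total = Q̄ × 24.66 h × 3600 s/h = 116.28 × 24.66 × 3600 / 10⁶ = 10.32 MJ/m².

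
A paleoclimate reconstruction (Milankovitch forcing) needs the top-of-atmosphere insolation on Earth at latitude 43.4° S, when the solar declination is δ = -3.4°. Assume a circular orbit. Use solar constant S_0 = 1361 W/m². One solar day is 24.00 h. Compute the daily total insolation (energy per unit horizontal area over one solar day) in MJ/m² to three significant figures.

29.6 MJ/m²

cos h₀ = −tan(-43.4°) tan(-3.400°) = -0.0562, h₀ = 1.6270 rad.
Bracket: h₀ sin ϕ sin δ + cos ϕ cos δ sin h₀ = 1.6270×-0.68709×-0.05931 + 0.72657×0.99824×0.99842 = 0.066302 + 0.724145 = 0.790447.
Q̄ = (S_0/π) × [bracket] = (1361/π) × 0.790447 = 342.44 W/m².
Daily total = Q̄ × 24.00 h × 3600 s/h = 342.44 × 24.00 × 3600 / 10⁶ = 29.59 MJ/m².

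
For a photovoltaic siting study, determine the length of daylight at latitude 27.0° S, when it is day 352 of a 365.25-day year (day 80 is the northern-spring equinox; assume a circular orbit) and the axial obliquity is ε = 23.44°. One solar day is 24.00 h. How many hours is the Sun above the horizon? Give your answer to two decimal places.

13.70 h

Solar longitude: L_s = 360° × (352 − 80)/365.25 = 268.090°.
sin δ = sin 23.44° × sin 268.090° = -0.39757, so δ = -23.426°.
cos h₀ = −tan ϕ · tan δ = −tan(-27.0°) × tan(-23.426°) = -0.2208, so h₀ = 1.7934 rad = 102.75°.
Daylight = 2h₀/(2π) × 24.00 h = (1.7934/π) × 24.00 = 13.70 h.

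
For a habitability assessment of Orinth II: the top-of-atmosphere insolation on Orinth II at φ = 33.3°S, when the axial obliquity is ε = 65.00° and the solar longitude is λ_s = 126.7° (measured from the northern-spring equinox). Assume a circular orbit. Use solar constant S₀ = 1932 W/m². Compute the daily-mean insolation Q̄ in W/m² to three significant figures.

Q̄ ≈ 57.0 W/m²

Solar declination: sin δ = sin ε · sin λ_s = sin 65.00° × sin 126.7° = 0.72666, so δ = +46.607°.
cos H₀ = −tan(-33.3°) tan(+46.607°) = 0.6948, H₀ = 0.8027 rad.
Bracket: H₀ sin φ sin δ + cos φ cos δ sin H₀ = 0.8027×-0.54902×0.72666 + 0.83581×0.68700×0.71921 = -0.320238 + 0.412971 = 0.092733.
Q̄ = (S₀/π) × [bracket] = (1932/π) × 0.092733 = 57.03 W/m².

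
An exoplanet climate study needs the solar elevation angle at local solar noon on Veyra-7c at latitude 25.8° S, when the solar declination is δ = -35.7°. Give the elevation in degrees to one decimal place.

At local noon the hour angle is zero, so the zenith angle equals |ϕ − δ| = |-25.8° − (-35.700°)| = 9.900°.
Elevation = 90° − 9.900° = 80.1°.

80.1°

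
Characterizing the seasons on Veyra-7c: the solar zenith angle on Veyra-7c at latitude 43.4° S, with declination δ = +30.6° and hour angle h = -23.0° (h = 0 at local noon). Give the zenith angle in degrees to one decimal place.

θ_z = 76.9°

cos θ_z = sin ϕ sin δ + cos ϕ cos δ cos h = -0.349756 + 0.575678 = 0.225922.
θ_z = arccos(0.225922) = 76.9°.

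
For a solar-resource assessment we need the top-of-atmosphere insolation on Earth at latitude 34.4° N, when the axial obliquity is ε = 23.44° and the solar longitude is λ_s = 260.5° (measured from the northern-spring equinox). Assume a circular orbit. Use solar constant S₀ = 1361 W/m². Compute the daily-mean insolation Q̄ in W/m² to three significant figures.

Solar declination: sin δ = sin ε · sin λ_s = sin 23.44° × sin 260.5° = -0.39233, so δ = -23.100°.
cos H₀ = −tan(+34.4°) tan(-23.100°) = 0.2921, H₀ = 1.2744 rad.
Bracket: H₀ sin φ sin δ + cos φ cos δ sin H₀ = 1.2744×0.56497×-0.39233 + 0.82511×0.91982×0.95640 = -0.282477 + 0.725862 = 0.443385.
Q̄ = (S₀/π) × [bracket] = (1361/π) × 0.443385 = 192.1 W/m².

Q̄ ≈ 192 W/m²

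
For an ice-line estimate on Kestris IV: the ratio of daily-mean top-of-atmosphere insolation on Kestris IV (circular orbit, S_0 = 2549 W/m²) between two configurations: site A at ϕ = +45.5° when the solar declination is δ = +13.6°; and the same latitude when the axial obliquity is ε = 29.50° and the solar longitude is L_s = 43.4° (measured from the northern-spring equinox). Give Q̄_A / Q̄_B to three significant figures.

— Configuration A (ϕ=+45.5°):
cos h₀ = −tan(+45.5°) tan(+13.600°) = -0.2462, h₀ = 1.8195 rad.
Bracket: h₀ sin ϕ sin δ + cos ϕ cos δ sin h₀ = 1.8195×0.71325×0.23514 + 0.70091×0.97196×0.96922 = 0.305155 + 0.660287 = 0.965442.
Q̄ = (S_0/π) × [bracket] = (2549/π) × 0.965442 = 783.33 W/m².
— Configuration B (ϕ=+45.5°):
Solar declination: sin δ = sin ε · sin L_s = sin 29.50° × sin 43.4° = 0.33834, so δ = +19.776°.
cos h₀ = −tan(+45.5°) tan(+19.776°) = -0.3659, h₀ = 1.9454 rad.
Bracket: h₀ sin ϕ sin δ + cos ϕ cos δ sin h₀ = 1.9454×0.71325×0.33834 + 0.70091×0.94102×0.93066 = 0.469466 + 0.613836 = 1.083302.
Q̄ = (S_0/π) × [bracket] = (2549/π) × 1.083302 = 878.96 W/m².
Ratio Q̄_A / Q̄_B = 783.33 / 878.96 = 0.8912.

Q̄_A / Q̄_B ≈ 0.891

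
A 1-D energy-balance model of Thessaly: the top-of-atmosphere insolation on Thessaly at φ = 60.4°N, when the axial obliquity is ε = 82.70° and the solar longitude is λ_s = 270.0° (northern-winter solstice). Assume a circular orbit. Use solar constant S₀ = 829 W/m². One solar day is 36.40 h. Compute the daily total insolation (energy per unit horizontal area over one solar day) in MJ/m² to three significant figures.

Solar declination: sin δ = sin ε · sin λ_s = sin 82.70° × sin 270.0° = -0.99189, so δ = -82.700°.
cos H₀ = −tan(+60.4°) tan(-82.700°) = 13.7414 ≥ 1 ⇒ polar night, H₀ = 0 and Q̄ = 0.
Daily total = Q̄ × 36.40 h × 3600 s/h = 0.00 MJ/m².

0.00 MJ/m²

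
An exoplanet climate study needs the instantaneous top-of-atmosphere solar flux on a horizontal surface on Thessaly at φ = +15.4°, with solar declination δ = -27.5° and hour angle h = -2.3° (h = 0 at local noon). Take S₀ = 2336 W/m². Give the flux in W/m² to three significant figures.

cos θ_z = sin φ sin δ + cos φ cos δ cos h = -0.122620 + 0.854474 = 0.731854.
Flux = S₀ · cos θ_z = 2336 × 0.731854 = 1710 W/m².

1.71e+03 W/m²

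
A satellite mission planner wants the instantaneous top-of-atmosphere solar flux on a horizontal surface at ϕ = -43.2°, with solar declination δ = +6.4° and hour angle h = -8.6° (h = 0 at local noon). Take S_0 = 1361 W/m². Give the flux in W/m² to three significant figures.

871 W/m²

cos θ_z = sin ϕ sin δ + cos ϕ cos δ cos h = -0.076306 + 0.716280 = 0.639974.
Flux = S_0 · cos θ_z = 1361 × 0.639974 = 871.0 W/m².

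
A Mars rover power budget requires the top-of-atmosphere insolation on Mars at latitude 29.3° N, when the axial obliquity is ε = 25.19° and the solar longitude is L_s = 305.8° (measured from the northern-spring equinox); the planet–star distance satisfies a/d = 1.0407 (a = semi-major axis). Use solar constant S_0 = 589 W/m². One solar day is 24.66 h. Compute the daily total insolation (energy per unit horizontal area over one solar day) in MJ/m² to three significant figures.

10.3 MJ/m²

Solar declination: sin δ = sin ε · sin L_s = sin 25.19° × sin 305.8° = -0.34521, so δ = -20.194°.
cos h₀ = −tan(+29.3°) tan(-20.194°) = 0.2064, h₀ = 1.3629 rad.
Bracket: h₀ sin ϕ sin δ + cos ϕ cos δ sin h₀ = 1.3629×0.48938×-0.34521 + 0.87207×0.93853×0.97847 = -0.230247 + 0.800842 = 0.570595.
Inverse-square distance factor (a/d)² = 1.0407² = 1.083056.
Q̄ = (S_0/π) × 1.083056 × [bracket] = (589/π) × 1.083056 × 0.570595 = 115.86 W/m².
Daily total = Q̄ × 24.66 h × 3600 s/h = 115.86 × 24.66 × 3600 / 10⁶ = 10.29 MJ/m².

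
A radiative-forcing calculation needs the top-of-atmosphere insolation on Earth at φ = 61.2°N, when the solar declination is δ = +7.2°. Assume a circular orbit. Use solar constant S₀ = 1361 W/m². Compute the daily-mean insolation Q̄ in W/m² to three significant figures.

Q̄ ≈ 287 W/m²

cos H₀ = −tan(+61.2°) tan(+7.200°) = -0.2298, H₀ = 1.8027 rad.
Bracket: H₀ sin φ sin δ + cos φ cos δ sin H₀ = 1.8027×0.87631×0.12533 + 0.48175×0.99211×0.97324 = 0.197987 + 0.465159 = 0.663146.
Q̄ = (S₀/π) × [bracket] = (1361/π) × 0.663146 = 287.3 W/m².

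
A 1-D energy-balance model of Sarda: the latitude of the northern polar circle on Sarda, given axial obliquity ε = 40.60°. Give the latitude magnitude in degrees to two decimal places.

The polar circle is the lowest latitude that experiences at least one full rotation of continuous daylight at the northern-summer solstice; it lies at |ϕ| = 90° − ε = 90° − 40.60° = 49.40°.

49.40°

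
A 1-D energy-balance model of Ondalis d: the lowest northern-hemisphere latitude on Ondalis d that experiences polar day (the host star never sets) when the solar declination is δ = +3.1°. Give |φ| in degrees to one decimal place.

|φ| = 86.9°

Polar day requires cos H₀ = −tan φ tan δ ≤ −1, i.e. tan φ tan δ ≥ 1.
The boundary is |tan φ| · |tan δ| = 1, so |φ| = 90° − |δ| = 90° − 3.1° = 86.9° in the northern hemisphere.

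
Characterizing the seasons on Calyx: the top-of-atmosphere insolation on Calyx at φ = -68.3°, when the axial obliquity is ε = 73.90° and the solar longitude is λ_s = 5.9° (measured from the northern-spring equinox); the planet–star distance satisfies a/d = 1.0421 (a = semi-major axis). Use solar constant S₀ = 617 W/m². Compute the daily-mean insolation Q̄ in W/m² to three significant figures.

Q̄ ≈ 50.2 W/m²

Solar declination: sin δ = sin ε · sin λ_s = sin 73.90° × sin 5.9° = 0.09876, so δ = +5.668°.
cos H₀ = −tan(-68.3°) tan(+5.668°) = 0.2494, H₀ = 1.3187 rad.
Bracket: H₀ sin φ sin δ + cos φ cos δ sin H₀ = 1.3187×-0.92913×0.09876 + 0.36975×0.99511×0.96840 = -0.121005 + 0.356315 = 0.235310.
Inverse-square distance factor (a/d)² = 1.0421² = 1.085972.
Q̄ = (S₀/π) × 1.085972 × [bracket] = (617/π) × 1.085972 × 0.235310 = 50.19 W/m².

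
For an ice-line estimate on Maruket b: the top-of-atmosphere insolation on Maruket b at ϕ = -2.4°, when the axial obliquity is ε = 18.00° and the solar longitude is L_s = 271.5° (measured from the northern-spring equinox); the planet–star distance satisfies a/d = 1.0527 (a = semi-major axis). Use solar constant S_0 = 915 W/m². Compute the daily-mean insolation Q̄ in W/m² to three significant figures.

Solar declination: sin δ = sin ε · sin L_s = sin 18.00° × sin 271.5° = -0.30891, so δ = -17.994°.
cos h₀ = −tan(-2.4°) tan(-17.994°) = -0.0136, h₀ = 1.5844 rad.
Bracket: h₀ sin ϕ sin δ + cos ϕ cos δ sin h₀ = 1.5844×-0.04188×-0.30891 + 0.99912×0.95109×0.99991 = 0.020498 + 0.950168 = 0.970666.
Inverse-square distance factor (a/d)² = 1.0527² = 1.108177.
Q̄ = (S_0/π) × 1.108177 × [bracket] = (915/π) × 1.108177 × 0.970666 = 313.3 W/m².

Q̄ ≈ 313 W/m²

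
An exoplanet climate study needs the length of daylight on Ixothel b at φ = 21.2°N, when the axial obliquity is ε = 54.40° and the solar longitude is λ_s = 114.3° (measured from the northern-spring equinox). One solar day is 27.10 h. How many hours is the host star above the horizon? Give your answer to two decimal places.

Solar declination: sin δ = sin ε · sin λ_s = sin 54.40° × sin 114.3° = 0.74106, so δ = +47.822°.
cos H₀ = −tan φ · tan δ = −tan(+21.2°) × tan(+47.822°) = -0.4281, so H₀ = 2.0132 rad = 115.35°.
Daylight = 2H₀/(2π) × 27.10 h = (2.0132/π) × 27.10 = 17.37 h.

17.37 h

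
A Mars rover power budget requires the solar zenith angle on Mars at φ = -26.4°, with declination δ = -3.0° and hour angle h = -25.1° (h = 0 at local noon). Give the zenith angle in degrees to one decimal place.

θ_z = 33.6°

cos θ_z = sin φ sin δ + cos φ cos δ cos h = 0.023270 + 0.810017 = 0.833287.
θ_z = arccos(0.833287) = 33.6°.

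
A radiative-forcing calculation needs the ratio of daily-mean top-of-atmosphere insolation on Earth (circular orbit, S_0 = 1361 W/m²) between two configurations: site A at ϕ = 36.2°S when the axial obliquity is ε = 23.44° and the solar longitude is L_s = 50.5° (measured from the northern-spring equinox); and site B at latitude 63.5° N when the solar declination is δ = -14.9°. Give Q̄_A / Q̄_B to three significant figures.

Q̄_A / Q̄_B ≈ 3.80

— Configuration A (ϕ=-36.2°):
Solar declination: sin δ = sin ε · sin L_s = sin 23.44° × sin 50.5° = 0.30694, so δ = +17.875°.
cos h₀ = −tan(-36.2°) tan(+17.875°) = 0.2360, h₀ = 1.3325 rad.
Bracket: h₀ sin ϕ sin δ + cos ϕ cos δ sin h₀ = 1.3325×-0.59061×0.30694 + 0.80696×0.95173×0.97174 = -0.241558 + 0.746304 = 0.504746.
Q̄ = (S_0/π) × [bracket] = (1361/π) × 0.504746 = 218.67 W/m².
— Configuration B (ϕ=+63.5°):
cos h₀ = −tan(+63.5°) tan(-14.900°) = 0.5337, h₀ = 1.0079 rad.
Bracket: h₀ sin ϕ sin δ + cos ϕ cos δ sin h₀ = 1.0079×0.89493×-0.25713 + 0.44620×0.96638×0.84569 = -0.231931 + 0.364660 = 0.132729.
Q̄ = (S_0/π) × [bracket] = (1361/π) × 0.132729 = 57.501 W/m².
Ratio Q̄_A / Q̄_B = 218.67 / 57.501 = 3.803.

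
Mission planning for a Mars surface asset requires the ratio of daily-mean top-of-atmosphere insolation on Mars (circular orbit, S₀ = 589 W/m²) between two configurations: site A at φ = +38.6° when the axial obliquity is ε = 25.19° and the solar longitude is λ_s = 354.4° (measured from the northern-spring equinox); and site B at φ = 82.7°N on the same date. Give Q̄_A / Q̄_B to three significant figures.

— Configuration A (φ=+38.6°):
Solar declination: sin δ = sin ε · sin λ_s = sin 25.19° × sin 354.4° = -0.04153, so δ = -2.380°.
cos H₀ = −tan(+38.6°) tan(-2.380°) = 0.0332, H₀ = 1.5376 rad.
Bracket: H₀ sin φ sin δ + cos φ cos δ sin H₀ = 1.5376×0.62388×-0.04153 + 0.78152×0.99914×0.99945 = -0.039839 + 0.780418 = 0.740579.
Q̄ = (S₀/π) × [bracket] = (589/π) × 0.740579 = 138.85 W/m².
— Configuration B (φ=+82.7°):
cos H₀ = −tan(+82.7°) tan(-2.380°) = 0.3245, H₀ = 1.2403 rad.
Bracket: H₀ sin φ sin δ + cos φ cos δ sin H₀ = 1.2403×0.99189×-0.04153 + 0.12706×0.99914×0.94589 = -0.051092 + 0.120081 = 0.068989.
Q̄ = (S₀/π) × [bracket] = (589/π) × 0.068989 = 12.934 W/m².
Ratio Q̄_A / Q̄_B = 138.85 / 12.934 = 10.74.

Q̄_A / Q̄_B ≈ 10.7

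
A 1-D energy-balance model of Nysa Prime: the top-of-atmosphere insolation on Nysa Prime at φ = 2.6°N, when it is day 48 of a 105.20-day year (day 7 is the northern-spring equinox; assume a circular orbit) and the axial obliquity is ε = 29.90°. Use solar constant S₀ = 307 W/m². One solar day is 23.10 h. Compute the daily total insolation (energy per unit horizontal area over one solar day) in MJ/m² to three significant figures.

7.88 MJ/m²

Solar longitude: λ_s = 360° × (48 − 7)/105.20 = 140.304°.
sin δ = sin 29.90° × sin 140.304° = 0.31839, so δ = +18.566°.
cos H₀ = −tan(+2.6°) tan(+18.566°) = -0.0153, H₀ = 1.5860 rad.
Bracket: H₀ sin φ sin δ + cos φ cos δ sin H₀ = 1.5860×0.04536×0.31839 + 0.99897×0.94796×0.99988 = 0.022905 + 0.946870 = 0.969775.
Q̄ = (S₀/π) × [bracket] = (307/π) × 0.969775 = 94.768 W/m².
Daily total = Q̄ × 23.10 h × 3600 s/h = 94.768 × 23.10 × 3600 / 10⁶ = 7.881 MJ/m².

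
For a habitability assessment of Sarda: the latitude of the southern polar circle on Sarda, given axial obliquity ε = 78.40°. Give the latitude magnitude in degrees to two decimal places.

11.60°

The polar circle is the lowest latitude that experiences at least one full rotation of continuous darkness at the northern-summer solstice; it lies at |ϕ| = 90° − ε = 90° − 78.40° = 11.60°.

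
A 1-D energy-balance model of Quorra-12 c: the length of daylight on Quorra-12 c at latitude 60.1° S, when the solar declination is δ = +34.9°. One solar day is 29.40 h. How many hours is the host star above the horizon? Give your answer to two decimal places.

0.00 h

cos H₀ = −tan φ · tan δ = 1.2132 ≥ 1, so the host star never rises (polar night) and H₀ = 0.
Daylight = 2H₀/(2π) × 29.40 h = (0.0000/π) × 29.40 = 0.00 h.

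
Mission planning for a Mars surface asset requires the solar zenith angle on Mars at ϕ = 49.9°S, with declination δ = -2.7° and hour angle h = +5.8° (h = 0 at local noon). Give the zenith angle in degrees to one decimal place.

cos θ_z = sin ϕ sin δ + cos ϕ cos δ cos h = 0.036033 + 0.640115 = 0.676148.
θ_z = arccos(0.676148) = 47.5°.

θ_z = 47.5°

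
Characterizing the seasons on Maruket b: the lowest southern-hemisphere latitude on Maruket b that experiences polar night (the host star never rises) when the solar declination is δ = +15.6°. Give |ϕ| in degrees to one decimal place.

|ϕ| = 74.4°

Polar night requires cos h₀ = −tan ϕ tan δ ≥ 1, i.e. tan ϕ tan δ ≤ −1.
The boundary is |tan ϕ| · |tan δ| = 1, so |ϕ| = 90° − |δ| = 90° − 15.6° = 74.4° in the southern hemisphere.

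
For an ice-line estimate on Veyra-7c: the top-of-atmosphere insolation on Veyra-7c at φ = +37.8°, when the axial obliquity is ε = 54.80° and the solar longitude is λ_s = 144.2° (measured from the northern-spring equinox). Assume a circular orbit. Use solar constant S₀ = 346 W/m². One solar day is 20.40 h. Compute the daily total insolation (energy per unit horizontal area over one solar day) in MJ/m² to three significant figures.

9.84 MJ/m²

Solar declination: sin δ = sin ε · sin λ_s = sin 54.80° × sin 144.2° = 0.47800, so δ = +28.555°.
cos H₀ = −tan(+37.8°) tan(+28.555°) = -0.4221, H₀ = 2.0066 rad.
Bracket: H₀ sin φ sin δ + cos φ cos δ sin H₀ = 2.0066×0.61291×0.47800 + 0.79016×0.87836×0.90654 = 0.587876 + 0.629179 = 1.217055.
Q̄ = (S₀/π) × [bracket] = (346/π) × 1.217055 = 134.04 W/m².
Daily total = Q̄ × 20.40 h × 3600 s/h = 134.04 × 20.40 × 3600 / 10⁶ = 9.844 MJ/m².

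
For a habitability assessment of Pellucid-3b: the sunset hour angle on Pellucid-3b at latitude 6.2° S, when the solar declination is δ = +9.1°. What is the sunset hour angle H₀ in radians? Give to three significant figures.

cos H₀ = −tan φ · tan δ = −tan(-6.2°) × tan(+9.100°) = 0.0174, so H₀ = 1.5534 rad = 89.00°.

H₀ = 1.55 rad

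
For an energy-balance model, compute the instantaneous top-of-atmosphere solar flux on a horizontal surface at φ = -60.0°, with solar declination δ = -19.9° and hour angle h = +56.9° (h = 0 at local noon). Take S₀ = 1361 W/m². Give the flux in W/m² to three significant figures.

751 W/m²

cos θ_z = sin φ sin δ + cos φ cos δ cos h = 0.294777 + 0.256747 = 0.551524.
Flux = S₀ · cos θ_z = 1361 × 0.551524 = 750.6 W/m².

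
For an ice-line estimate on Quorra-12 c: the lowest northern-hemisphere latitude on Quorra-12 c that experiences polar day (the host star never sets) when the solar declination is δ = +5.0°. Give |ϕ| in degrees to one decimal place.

Polar day requires cos h₀ = −tan ϕ tan δ ≤ −1, i.e. tan ϕ tan δ ≥ 1.
The boundary is |tan ϕ| · |tan δ| = 1, so |ϕ| = 90° − |δ| = 90° − 5.0° = 85.0° in the northern hemisphere.

|ϕ| = 85.0°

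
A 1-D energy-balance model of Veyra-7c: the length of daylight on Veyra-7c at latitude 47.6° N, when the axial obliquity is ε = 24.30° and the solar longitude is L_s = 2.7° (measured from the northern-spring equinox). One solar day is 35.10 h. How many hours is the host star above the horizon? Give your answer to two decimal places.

17.79 h

Solar declination: sin δ = sin ε · sin L_s = sin 24.30° × sin 2.7° = 0.01938, so δ = +1.111°.
cos h₀ = −tan ϕ · tan δ = −tan(+47.6°) × tan(+1.111°) = -0.0212, so h₀ = 1.5920 rad = 91.22°.
Daylight = 2h₀/(2π) × 35.10 h = (1.5920/π) × 35.10 = 17.79 h.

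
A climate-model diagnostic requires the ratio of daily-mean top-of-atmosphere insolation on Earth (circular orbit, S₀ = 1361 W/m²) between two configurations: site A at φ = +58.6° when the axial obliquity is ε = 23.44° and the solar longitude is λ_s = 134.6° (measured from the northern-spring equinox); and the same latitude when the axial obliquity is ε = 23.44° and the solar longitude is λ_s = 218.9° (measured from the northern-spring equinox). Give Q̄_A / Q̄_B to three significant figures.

Q̄_A / Q̄_B ≈ 4.36

— Configuration A (φ=+58.6°):
Solar declination: sin δ = sin ε · sin λ_s = sin 23.44° × sin 134.6° = 0.28324, so δ = +16.453°.
cos H₀ = −tan(+58.6°) tan(+16.453°) = -0.4838, H₀ = 2.0758 rad.
Bracket: H₀ sin φ sin δ + cos φ cos δ sin H₀ = 2.0758×0.85355×0.28324 + 0.52101×0.95905×0.87516 = 0.501844 + 0.437295 = 0.939139.
Q̄ = (S₀/π) × [bracket] = (1361/π) × 0.939139 = 406.85 W/m².
— Configuration B (φ=+58.6°):
Solar declination: sin δ = sin ε · sin λ_s = sin 23.44° × sin 218.9° = -0.24980, so δ = -14.465°.
cos H₀ = −tan(+58.6°) tan(-14.465°) = 0.4226, H₀ = 1.1345 rad.
Bracket: H₀ sin φ sin δ + cos φ cos δ sin H₀ = 1.1345×0.85355×-0.24980 + 0.52101×0.96830×0.90630 = -0.241894 + 0.457223 = 0.215329.
Q̄ = (S₀/π) × [bracket] = (1361/π) × 0.215329 = 93.285 W/m².
Ratio Q̄_A / Q̄_B = 406.85 / 93.285 = 4.361.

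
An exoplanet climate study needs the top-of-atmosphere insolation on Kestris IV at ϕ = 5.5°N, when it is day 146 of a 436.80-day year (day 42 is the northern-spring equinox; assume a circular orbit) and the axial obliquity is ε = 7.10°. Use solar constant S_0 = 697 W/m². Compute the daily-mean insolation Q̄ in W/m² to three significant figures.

Q̄ ≈ 223 W/m²

Solar longitude: L_s = 360° × (146 − 42)/436.80 = 85.714°.
sin δ = sin 7.10° × sin 85.714° = 0.12326, so δ = +7.080°.
cos h₀ = −tan(+5.5°) tan(+7.080°) = -0.0120, h₀ = 1.5828 rad.
Bracket: h₀ sin ϕ sin δ + cos ϕ cos δ sin h₀ = 1.5828×0.09585×0.12326 + 0.99540×0.99237×0.99993 = 0.018700 + 0.987736 = 1.006436.
Q̄ = (S_0/π) × [bracket] = (697/π) × 1.006436 = 223.3 W/m².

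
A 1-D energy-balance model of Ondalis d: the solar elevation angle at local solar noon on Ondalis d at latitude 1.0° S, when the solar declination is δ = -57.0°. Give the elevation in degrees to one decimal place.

At local noon the hour angle is zero, so the zenith angle equals |φ − δ| = |-1.0° − (-57.000°)| = 56.000°.
Elevation = 90° − 56.000° = 34.0°.

34.0°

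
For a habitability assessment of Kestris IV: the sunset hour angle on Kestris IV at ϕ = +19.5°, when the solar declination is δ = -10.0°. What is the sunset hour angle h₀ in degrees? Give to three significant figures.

cos h₀ = −tan ϕ · tan δ = −tan(+19.5°) × tan(-10.000°) = 0.0624, so h₀ = 1.5083 rad = 86.42°.

h₀ = 86.4°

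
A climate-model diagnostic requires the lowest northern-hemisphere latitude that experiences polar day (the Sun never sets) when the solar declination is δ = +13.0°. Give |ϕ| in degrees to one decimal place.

Polar day requires cos h₀ = −tan ϕ tan δ ≤ −1, i.e. tan ϕ tan δ ≥ 1.
The boundary is |tan ϕ| · |tan δ| = 1, so |ϕ| = 90° − |δ| = 90° − 13.0° = 77.0° in the northern hemisphere.

|ϕ| = 77.0°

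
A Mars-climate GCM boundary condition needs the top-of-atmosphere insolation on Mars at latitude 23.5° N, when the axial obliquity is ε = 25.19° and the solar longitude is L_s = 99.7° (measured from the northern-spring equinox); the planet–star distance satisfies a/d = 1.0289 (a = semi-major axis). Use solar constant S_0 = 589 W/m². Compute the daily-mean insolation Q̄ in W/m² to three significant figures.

Q̄ ≈ 221 W/m²

Solar declination: sin δ = sin ε · sin L_s = sin 25.19° × sin 99.7° = 0.41954, so δ = +24.805°.
cos h₀ = −tan(+23.5°) tan(+24.805°) = -0.2010, h₀ = 1.7731 rad.
Bracket: h₀ sin ϕ sin δ + cos ϕ cos δ sin h₀ = 1.7731×0.39875×0.41954 + 0.91706×0.90774×0.97960 = 0.296625 + 0.815470 = 1.112095.
Inverse-square distance factor (a/d)² = 1.0289² = 1.058635.
Q̄ = (S_0/π) × 1.058635 × [bracket] = (589/π) × 1.058635 × 1.112095 = 220.7 W/m².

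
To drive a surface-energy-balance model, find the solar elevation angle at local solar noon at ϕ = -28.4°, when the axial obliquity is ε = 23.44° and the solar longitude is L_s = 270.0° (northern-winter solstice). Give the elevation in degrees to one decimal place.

Solar declination: sin δ = sin ε · sin L_s = sin 23.44° × sin 270.0° = -0.39779, so δ = -23.440°.
At local noon the hour angle is zero, so the zenith angle equals |ϕ − δ| = |-28.4° − (-23.440°)| = 4.960°.
Elevation = 90° − 4.960° = 85.0°.

85.0°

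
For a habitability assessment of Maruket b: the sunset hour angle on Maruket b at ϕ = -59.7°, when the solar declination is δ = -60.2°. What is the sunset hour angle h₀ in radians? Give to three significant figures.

h₀ = 3.14 rad

Sunrise equation: cos h₀ = −tan ϕ · tan δ = -2.9881 ≤ −1, so the host star never sets (polar day) and h₀ = π.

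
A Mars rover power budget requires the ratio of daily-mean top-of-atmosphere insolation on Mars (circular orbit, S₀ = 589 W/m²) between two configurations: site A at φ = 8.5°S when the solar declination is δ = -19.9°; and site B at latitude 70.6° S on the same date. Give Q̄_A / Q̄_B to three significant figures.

— Configuration A (φ=-8.5°):
cos H₀ = −tan(-8.5°) tan(-19.900°) = -0.0541, H₀ = 1.6249 rad.
Bracket: H₀ sin φ sin δ + cos φ cos δ sin H₀ = 1.6249×-0.14781×-0.34038 + 0.98902×0.94029×0.99854 = 0.081751 + 0.928608 = 1.010359.
Q̄ = (S₀/π) × [bracket] = (589/π) × 1.010359 = 189.43 W/m².
— Configuration B (φ=-70.6°):
cos H₀ = −tan(-70.6°) tan(-19.900°) = -1.0279 ≤ −1 ⇒ polar day, H₀ = π.
Bracket: H₀ sin φ sin δ + cos φ cos δ sin H₀ = 3.1416×-0.94322×-0.34038 + 0.33216×0.94029×0.00000 = 1.008621 + 0.000000 = 1.008621.
Q̄ = (S₀/π) × [bracket] = (589/π) × 1.008621 = 189.10 W/m².
Ratio Q̄_A / Q̄_B = 189.43 / 189.10 = 1.002.

Q̄_A / Q̄_B ≈ 1.00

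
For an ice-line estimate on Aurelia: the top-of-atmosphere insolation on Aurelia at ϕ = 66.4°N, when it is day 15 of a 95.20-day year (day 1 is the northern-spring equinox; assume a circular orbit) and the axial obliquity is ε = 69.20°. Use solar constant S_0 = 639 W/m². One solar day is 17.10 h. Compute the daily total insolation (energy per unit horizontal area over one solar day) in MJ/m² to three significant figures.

Solar longitude: L_s = 360° × (15 − 1)/95.20 = 52.941°.
sin δ = sin 69.20° × sin 52.941° = 0.74601, so δ = +48.246°.
cos h₀ = −tan(+66.4°) tan(+48.246°) = -2.5641 ≤ −1 ⇒ polar day, h₀ = π.
Bracket: h₀ sin ϕ sin δ + cos ϕ cos δ sin h₀ = 3.1416×0.91636×0.74601 + 0.40035×0.66594×0.00000 = 2.147641 + 0.000000 = 2.147641.
Q̄ = (S_0/π) × [bracket] = (639/π) × 2.147641 = 436.83 W/m².
Daily total = Q̄ × 17.10 h × 3600 s/h = 436.83 × 17.10 × 3600 / 10⁶ = 26.89 MJ/m².

26.9 MJ/m²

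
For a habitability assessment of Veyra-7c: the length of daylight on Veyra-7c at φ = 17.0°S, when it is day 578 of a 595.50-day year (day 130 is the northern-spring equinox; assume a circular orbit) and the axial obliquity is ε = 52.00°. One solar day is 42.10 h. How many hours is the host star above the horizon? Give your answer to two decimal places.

Solar longitude: λ_s = 360° × (578 − 130)/595.50 = 270.831°.
sin δ = sin 52.00° × sin 270.831° = -0.78793, so δ = -51.992°.
cos H₀ = −tan φ · tan δ = −tan(-17.0°) × tan(-51.992°) = -0.3912, so H₀ = 1.9727 rad = 113.03°.
Daylight = 2H₀/(2π) × 42.10 h = (1.9727/π) × 42.10 = 26.44 h.

26.44 h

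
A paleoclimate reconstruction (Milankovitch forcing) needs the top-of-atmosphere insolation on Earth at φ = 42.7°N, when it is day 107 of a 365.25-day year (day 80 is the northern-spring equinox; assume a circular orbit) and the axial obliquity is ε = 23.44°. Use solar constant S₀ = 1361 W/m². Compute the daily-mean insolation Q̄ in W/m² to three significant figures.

Q̄ ≈ 400 W/m²

Solar longitude: λ_s = 360° × (107 − 80)/365.25 = 26.612°.
sin δ = sin 23.44° × sin 26.612° = 0.17819, so δ = +10.264°.
cos H₀ = −tan(+42.7°) tan(+10.264°) = -0.1671, H₀ = 1.7387 rad.
Bracket: H₀ sin φ sin δ + cos φ cos δ sin H₀ = 1.7387×0.67816×0.17819 + 0.73491×0.98400×0.98594 = 0.210107 + 0.712984 = 0.923091.
Q̄ = (S₀/π) × [bracket] = (1361/π) × 0.923091 = 399.9 W/m².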